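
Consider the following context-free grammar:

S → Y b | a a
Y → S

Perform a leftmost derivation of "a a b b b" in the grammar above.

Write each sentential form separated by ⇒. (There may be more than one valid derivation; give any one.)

S ⇒ Y b ⇒ S b ⇒ Y b b ⇒ S b b ⇒ Y b b b ⇒ S b b b ⇒ a a b b b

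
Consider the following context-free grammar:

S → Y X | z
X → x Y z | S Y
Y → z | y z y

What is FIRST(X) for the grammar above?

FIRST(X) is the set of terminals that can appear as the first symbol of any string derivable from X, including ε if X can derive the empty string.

We compute FIRST(X) using the standard algorithm.
FIRST(S) = {y, z}
FIRST(X) = {x, y, z}
FIRST(Y) = {y, z}
Therefore, FIRST(X) = {x, y, z}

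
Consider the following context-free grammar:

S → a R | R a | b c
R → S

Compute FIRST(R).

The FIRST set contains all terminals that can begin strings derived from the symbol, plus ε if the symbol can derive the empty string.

We compute FIRST(R) using the standard algorithm.
FIRST(R) = {a, b}
FIRST(S) = {a, b}
Therefore, FIRST(R) = {a, b}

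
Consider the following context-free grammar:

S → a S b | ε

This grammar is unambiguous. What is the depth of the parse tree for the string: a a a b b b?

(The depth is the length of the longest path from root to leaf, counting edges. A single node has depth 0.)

4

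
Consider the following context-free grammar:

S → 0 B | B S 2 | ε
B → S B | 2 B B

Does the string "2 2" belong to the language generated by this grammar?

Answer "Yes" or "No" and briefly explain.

No - no valid derivation exists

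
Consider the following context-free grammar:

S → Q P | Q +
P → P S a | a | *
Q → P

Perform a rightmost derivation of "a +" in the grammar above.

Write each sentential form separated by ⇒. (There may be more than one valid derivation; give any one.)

S ⇒ Q + ⇒ P + ⇒ a +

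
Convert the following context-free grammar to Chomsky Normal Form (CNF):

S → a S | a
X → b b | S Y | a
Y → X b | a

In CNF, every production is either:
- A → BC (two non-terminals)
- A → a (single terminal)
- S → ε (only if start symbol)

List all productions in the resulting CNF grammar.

TA → a; S → a; TB → b; X → a; Y → a; S → TA S; X → TB TB; X → S Y; Y → X TB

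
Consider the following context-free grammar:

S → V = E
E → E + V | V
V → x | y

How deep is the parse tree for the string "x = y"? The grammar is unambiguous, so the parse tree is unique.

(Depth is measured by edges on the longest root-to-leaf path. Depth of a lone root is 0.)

3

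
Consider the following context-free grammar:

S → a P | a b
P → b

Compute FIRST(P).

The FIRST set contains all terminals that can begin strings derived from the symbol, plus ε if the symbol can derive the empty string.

We compute FIRST(P) using the standard algorithm.
FIRST(P) = {b}
FIRST(S) = {a}
Therefore, FIRST(P) = {b}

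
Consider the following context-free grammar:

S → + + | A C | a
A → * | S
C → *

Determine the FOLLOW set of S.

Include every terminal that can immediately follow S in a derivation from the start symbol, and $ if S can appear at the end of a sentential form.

We compute FOLLOW(S) using the standard algorithm.
FOLLOW(S) starts with {$}.
FIRST(A) = {*, +, a}
FIRST(C) = {*}
FIRST(S) = {*, +, a}
FOLLOW(A) = {*}
FOLLOW(C) = {$, *}
FOLLOW(S) = {$, *}
Therefore, FOLLOW(S) = {$, *}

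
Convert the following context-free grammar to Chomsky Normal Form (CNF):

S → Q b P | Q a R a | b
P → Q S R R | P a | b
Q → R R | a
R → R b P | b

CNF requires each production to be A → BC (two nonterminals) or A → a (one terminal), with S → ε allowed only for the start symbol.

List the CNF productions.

TB → b; TA → a; S → b; P → b; Q → a; R → b; S → Q X0; X0 → TB P; S → Q X1; X1 → TA X2; X2 → R TA; P → Q X3; X3 → S X4; X4 → R R; P → P TA; Q → R R; R → R X5; X5 → TB P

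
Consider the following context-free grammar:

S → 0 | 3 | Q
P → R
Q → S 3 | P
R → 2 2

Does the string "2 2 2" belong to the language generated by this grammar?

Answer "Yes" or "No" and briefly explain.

No - no valid derivation exists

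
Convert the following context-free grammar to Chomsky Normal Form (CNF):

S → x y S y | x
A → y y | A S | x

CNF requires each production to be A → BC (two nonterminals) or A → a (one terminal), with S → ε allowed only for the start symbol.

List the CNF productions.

TX → x; TY → y; S → x; A → x; S → TX X0; X0 → TY X1; X1 → S TY; A → TY TY; A → A S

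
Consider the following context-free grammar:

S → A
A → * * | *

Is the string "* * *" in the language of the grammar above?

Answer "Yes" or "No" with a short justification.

No - no valid derivation exists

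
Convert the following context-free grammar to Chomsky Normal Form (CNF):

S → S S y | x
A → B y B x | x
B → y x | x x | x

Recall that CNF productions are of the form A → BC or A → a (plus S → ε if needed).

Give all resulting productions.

TY → y; S → x; TX → x; A → x; B → x; S → S X0; X0 → S TY; A → B X1; X1 → TY X2; X2 → B TX; B → TY TX; B → TX TX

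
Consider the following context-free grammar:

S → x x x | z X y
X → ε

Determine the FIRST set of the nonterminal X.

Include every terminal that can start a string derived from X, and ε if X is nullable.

We compute FIRST(X) using the standard algorithm.
FIRST(S) = {x, z}
FIRST(X) = {ε}
Therefore, FIRST(X) = {ε}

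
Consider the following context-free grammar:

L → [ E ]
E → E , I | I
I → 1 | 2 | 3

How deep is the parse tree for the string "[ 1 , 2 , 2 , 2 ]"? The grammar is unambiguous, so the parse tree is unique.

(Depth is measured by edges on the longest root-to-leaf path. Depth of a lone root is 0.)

6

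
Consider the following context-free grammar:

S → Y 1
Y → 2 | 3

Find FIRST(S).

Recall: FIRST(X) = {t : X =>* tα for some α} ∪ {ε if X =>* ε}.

We compute FIRST(S) using the standard algorithm.
FIRST(S) = {2, 3}
FIRST(Y) = {2, 3}
Therefore, FIRST(S) = {2, 3}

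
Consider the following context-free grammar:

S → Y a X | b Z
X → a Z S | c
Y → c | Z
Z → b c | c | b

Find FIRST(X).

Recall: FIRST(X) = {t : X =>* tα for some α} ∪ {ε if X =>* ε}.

We compute FIRST(X) using the standard algorithm.
FIRST(S) = {b, c}
FIRST(X) = {a, c}
FIRST(Y) = {b, c}
FIRST(Z) = {b, c}
Therefore, FIRST(X) = {a, c}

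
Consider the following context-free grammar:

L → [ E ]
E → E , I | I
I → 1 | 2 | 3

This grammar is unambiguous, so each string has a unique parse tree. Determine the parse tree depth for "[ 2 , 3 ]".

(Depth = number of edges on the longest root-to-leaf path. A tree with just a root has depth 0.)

4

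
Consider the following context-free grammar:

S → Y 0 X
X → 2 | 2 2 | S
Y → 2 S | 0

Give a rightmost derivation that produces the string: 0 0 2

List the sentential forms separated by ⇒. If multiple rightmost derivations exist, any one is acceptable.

S ⇒ Y 0 X ⇒ Y 0 2 ⇒ 0 0 2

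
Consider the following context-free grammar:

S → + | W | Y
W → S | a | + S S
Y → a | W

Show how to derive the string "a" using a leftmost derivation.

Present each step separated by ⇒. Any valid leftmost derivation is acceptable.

S ⇒ Y ⇒ W ⇒ a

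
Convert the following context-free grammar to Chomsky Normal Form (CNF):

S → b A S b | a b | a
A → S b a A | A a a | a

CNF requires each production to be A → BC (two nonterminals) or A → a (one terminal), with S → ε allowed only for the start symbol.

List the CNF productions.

TB → b; TA → a; S → a; A → a; S → TB X0; X0 → A X1; X1 → S TB; S → TA TB; A → S X2; X2 → TB X3; X3 → TA A; A → A X4; X4 → TA TA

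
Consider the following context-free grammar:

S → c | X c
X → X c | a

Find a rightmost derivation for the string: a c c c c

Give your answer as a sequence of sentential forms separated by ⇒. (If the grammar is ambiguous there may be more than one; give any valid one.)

S ⇒ X c ⇒ X c c ⇒ X c c c ⇒ X c c c c ⇒ a c c c c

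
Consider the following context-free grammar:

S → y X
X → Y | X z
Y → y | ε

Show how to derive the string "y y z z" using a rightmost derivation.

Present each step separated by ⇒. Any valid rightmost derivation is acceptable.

S ⇒ y X ⇒ y X z ⇒ y X z z ⇒ y Y z z ⇒ y y z z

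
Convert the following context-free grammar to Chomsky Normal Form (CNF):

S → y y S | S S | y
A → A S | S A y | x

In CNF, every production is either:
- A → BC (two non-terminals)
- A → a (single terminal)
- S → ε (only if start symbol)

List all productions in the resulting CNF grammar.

TY → y; S → y; A → x; S → TY X0; X0 → TY S; S → S S; A → A S; A → S X1; X1 → A TY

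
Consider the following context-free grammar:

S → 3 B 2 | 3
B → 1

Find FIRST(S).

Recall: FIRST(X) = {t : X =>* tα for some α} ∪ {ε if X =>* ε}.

We compute FIRST(S) using the standard algorithm.
FIRST(B) = {1}
FIRST(S) = {3}
Therefore, FIRST(S) = {3}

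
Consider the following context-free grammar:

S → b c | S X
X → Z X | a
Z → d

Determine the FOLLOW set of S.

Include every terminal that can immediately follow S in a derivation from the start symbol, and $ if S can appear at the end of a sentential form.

We compute FOLLOW(S) using the standard algorithm.
FOLLOW(S) starts with {$}.
FIRST(S) = {b}
FIRST(X) = {a, d}
FIRST(Z) = {d}
FOLLOW(S) = {$, a, d}
FOLLOW(X) = {$, a, d}
FOLLOW(Z) = {a, d}
Therefore, FOLLOW(S) = {$, a, d}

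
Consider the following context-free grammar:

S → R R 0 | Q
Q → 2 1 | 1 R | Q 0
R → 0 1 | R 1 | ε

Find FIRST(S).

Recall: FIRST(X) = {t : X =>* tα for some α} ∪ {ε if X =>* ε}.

We compute FIRST(S) using the standard algorithm.
FIRST(Q) = {1, 2}
FIRST(R) = {0, 1, ε}
FIRST(S) = {0, 1, 2}
Therefore, FIRST(S) = {0, 1, 2}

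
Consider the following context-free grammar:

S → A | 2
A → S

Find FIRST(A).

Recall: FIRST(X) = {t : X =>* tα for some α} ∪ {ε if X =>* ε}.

We compute FIRST(A) using the standard algorithm.
FIRST(A) = {2}
FIRST(S) = {2}
Therefore, FIRST(A) = {2}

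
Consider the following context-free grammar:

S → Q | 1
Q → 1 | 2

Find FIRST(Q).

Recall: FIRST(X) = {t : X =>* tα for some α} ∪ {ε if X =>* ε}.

We compute FIRST(Q) using the standard algorithm.
FIRST(Q) = {1, 2}
FIRST(S) = {1, 2}
Therefore, FIRST(Q) = {1, 2}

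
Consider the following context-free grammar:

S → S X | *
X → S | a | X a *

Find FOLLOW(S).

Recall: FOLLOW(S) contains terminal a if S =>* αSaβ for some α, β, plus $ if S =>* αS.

We compute FOLLOW(S) using the standard algorithm.
FOLLOW(S) starts with {$}.
FIRST(S) = {*}
FIRST(X) = {*, a}
FOLLOW(S) = {$, *, a}
FOLLOW(X) = {$, *, a}
Therefore, FOLLOW(S) = {$, *, a}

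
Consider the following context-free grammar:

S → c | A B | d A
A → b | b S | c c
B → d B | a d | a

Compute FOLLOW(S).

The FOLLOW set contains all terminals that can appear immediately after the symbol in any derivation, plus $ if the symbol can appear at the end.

We compute FOLLOW(S) using the standard algorithm.
FOLLOW(S) starts with {$}.
FIRST(A) = {b, c}
FIRST(B) = {a, d}
FIRST(S) = {b, c, d}
FOLLOW(A) = {$, a, d}
FOLLOW(B) = {$, a, d}
FOLLOW(S) = {$, a, d}
Therefore, FOLLOW(S) = {$, a, d}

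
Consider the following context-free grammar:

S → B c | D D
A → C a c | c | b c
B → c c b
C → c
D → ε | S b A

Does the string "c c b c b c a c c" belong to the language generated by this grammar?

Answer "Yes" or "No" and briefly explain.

No - no valid derivation exists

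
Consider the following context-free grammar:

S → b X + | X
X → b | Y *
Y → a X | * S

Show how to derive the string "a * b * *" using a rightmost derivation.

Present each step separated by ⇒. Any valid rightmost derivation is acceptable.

S ⇒ X ⇒ Y * ⇒ a X * ⇒ a Y * * ⇒ a * S * * ⇒ a * X * * ⇒ a * b * *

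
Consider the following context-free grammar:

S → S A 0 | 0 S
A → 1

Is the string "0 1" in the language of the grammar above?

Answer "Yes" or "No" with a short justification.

No - no valid derivation exists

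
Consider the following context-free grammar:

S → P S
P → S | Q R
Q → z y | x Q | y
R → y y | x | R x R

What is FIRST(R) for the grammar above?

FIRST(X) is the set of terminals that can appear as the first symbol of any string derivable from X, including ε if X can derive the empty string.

We compute FIRST(R) using the standard algorithm.
FIRST(P) = {x, y, z}
FIRST(Q) = {x, y, z}
FIRST(R) = {x, y}
FIRST(S) = {x, y, z}
Therefore, FIRST(R) = {x, y}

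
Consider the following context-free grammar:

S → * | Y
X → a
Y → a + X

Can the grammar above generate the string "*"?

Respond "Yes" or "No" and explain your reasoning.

Yes - a valid derivation exists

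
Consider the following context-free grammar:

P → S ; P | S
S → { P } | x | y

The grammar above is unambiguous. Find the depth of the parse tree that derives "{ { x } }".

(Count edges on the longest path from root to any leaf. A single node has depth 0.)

6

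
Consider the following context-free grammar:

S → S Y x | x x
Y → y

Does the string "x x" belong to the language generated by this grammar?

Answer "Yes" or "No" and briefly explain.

Yes - a valid derivation exists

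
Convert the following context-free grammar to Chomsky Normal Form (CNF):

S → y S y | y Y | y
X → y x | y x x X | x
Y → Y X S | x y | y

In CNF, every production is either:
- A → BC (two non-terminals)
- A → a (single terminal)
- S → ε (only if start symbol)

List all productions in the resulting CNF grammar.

TY → y; S → y; TX → x; X → x; Y → y; S → TY X0; X0 → S TY; S → TY Y; X → TY TX; X → TY X1; X1 → TX X2; X2 → TX X; Y → Y X3; X3 → X S; Y → TX TY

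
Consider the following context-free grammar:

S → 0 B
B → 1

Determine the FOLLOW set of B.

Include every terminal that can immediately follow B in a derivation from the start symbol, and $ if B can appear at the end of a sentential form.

We compute FOLLOW(B) using the standard algorithm.
FOLLOW(S) starts with {$}.
FIRST(B) = {1}
FIRST(S) = {0}
FOLLOW(B) = {$}
FOLLOW(S) = {$}
Therefore, FOLLOW(B) = {$}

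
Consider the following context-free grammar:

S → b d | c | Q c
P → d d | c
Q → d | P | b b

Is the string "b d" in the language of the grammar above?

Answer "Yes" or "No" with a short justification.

Yes - a valid derivation exists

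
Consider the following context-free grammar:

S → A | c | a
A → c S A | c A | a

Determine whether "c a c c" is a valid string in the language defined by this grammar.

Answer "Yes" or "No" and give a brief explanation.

No - no valid derivation exists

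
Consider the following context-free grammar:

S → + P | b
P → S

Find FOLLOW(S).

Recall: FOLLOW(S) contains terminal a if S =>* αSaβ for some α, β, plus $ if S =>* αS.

We compute FOLLOW(S) using the standard algorithm.
FOLLOW(S) starts with {$}.
FIRST(P) = {+, b}
FIRST(S) = {+, b}
FOLLOW(P) = {$}
FOLLOW(S) = {$}
Therefore, FOLLOW(S) = {$}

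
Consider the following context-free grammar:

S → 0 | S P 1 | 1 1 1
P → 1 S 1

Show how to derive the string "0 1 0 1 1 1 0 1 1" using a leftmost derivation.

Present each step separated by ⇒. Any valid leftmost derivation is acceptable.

S ⇒ S P 1 ⇒ S P 1 P 1 ⇒ 0 P 1 P 1 ⇒ 0 1 S 1 1 P 1 ⇒ 0 1 0 1 1 P 1 ⇒ 0 1 0 1 1 1 S 1 1 ⇒ 0 1 0 1 1 1 0 1 1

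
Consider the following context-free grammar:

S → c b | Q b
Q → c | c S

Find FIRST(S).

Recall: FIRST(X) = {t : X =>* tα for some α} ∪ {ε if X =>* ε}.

We compute FIRST(S) using the standard algorithm.
FIRST(Q) = {c}
FIRST(S) = {c}
Therefore, FIRST(S) = {c}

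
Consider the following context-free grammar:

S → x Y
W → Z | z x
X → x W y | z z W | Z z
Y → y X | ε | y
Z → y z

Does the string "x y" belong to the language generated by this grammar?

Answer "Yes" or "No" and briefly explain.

Yes - a valid derivation exists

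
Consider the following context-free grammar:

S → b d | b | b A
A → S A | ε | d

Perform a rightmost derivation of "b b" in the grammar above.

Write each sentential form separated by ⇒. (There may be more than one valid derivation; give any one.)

S ⇒ b A ⇒ b S A ⇒ b S ⇒ b b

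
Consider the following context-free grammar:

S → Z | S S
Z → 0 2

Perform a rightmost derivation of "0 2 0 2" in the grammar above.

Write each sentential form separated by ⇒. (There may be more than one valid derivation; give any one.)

S ⇒ S S ⇒ S Z ⇒ S 0 2 ⇒ Z 0 2 ⇒ 0 2 0 2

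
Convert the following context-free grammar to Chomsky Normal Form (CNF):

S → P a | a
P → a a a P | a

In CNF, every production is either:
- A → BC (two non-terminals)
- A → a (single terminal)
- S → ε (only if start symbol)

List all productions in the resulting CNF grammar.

TA → a; S → a; P → a; S → P TA; P → TA X0; X0 → TA X1; X1 → TA P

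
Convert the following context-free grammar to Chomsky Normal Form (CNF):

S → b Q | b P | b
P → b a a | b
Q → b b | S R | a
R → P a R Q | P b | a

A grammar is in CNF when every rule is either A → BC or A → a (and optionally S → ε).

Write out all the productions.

TB → b; S → b; TA → a; P → b; Q → a; R → a; S → TB Q; S → TB P; P → TB X0; X0 → TA TA; Q → TB TB; Q → S R; R → P X1; X1 → TA X2; X2 → R Q; R → P TB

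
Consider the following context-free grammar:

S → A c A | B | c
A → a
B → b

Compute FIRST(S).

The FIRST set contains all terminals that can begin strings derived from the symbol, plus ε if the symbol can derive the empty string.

We compute FIRST(S) using the standard algorithm.
FIRST(A) = {a}
FIRST(B) = {b}
FIRST(S) = {a, b, c}
Therefore, FIRST(S) = {a, b, c}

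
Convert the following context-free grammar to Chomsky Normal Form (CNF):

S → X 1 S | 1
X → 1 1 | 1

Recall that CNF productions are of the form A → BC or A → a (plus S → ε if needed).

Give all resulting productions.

T1 → 1; S → 1; X → 1; S → X X0; X0 → T1 S; X → T1 T1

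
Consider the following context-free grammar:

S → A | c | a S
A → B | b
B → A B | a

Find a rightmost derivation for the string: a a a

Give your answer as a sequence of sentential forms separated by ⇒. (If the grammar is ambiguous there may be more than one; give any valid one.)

S ⇒ a S ⇒ a a S ⇒ a a A ⇒ a a B ⇒ a a a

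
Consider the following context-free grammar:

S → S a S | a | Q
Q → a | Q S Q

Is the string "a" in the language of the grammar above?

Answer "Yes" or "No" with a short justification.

Yes - a valid derivation exists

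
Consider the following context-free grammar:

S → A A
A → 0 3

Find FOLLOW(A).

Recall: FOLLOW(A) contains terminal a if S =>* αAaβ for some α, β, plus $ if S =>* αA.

We compute FOLLOW(A) using the standard algorithm.
FOLLOW(S) starts with {$}.
FIRST(A) = {0}
FIRST(S) = {0}
FOLLOW(A) = {$, 0}
FOLLOW(S) = {$}
Therefore, FOLLOW(A) = {$, 0}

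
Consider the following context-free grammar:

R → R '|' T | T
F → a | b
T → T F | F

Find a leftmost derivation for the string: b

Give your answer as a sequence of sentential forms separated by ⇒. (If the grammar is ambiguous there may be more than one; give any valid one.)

R ⇒ T ⇒ F ⇒ b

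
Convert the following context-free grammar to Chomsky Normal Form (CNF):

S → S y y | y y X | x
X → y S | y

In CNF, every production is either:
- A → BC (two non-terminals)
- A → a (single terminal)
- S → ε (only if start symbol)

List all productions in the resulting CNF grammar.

TY → y; S → x; X → y; S → S X0; X0 → TY TY; S → TY X1; X1 → TY X; X → TY S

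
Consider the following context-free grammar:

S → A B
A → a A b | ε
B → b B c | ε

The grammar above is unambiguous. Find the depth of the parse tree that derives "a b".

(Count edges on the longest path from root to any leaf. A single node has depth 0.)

3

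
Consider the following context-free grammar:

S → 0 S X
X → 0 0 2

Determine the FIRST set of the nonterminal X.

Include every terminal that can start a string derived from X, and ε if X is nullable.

We compute FIRST(X) using the standard algorithm.
FIRST(S) = {0}
FIRST(X) = {0}
Therefore, FIRST(X) = {0}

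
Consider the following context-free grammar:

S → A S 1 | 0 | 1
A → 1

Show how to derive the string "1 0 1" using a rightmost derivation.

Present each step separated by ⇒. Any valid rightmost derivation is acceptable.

S ⇒ A S 1 ⇒ A 0 1 ⇒ 1 0 1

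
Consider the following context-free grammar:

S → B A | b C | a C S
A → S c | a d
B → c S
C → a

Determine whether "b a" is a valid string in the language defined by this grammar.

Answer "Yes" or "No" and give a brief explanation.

Yes - a valid derivation exists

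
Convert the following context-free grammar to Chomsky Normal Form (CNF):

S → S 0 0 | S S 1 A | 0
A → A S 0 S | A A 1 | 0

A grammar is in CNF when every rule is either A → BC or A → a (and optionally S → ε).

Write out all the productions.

T0 → 0; T1 → 1; S → 0; A → 0; S → S X0; X0 → T0 T0; S → S X1; X1 → S X2; X2 → T1 A; A → A X3; X3 → S X4; X4 → T0 S; A → A X5; X5 → A T1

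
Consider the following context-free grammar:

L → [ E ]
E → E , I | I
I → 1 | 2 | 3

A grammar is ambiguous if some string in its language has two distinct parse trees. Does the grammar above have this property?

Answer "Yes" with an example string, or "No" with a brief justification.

No - the grammar is unambiguous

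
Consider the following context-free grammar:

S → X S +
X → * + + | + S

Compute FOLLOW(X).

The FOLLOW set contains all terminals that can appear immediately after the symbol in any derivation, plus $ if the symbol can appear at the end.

We compute FOLLOW(X) using the standard algorithm.
FOLLOW(S) starts with {$}.
FIRST(S) = {*, +}
FIRST(X) = {*, +}
FOLLOW(S) = {$, *, +}
FOLLOW(X) = {*, +}
Therefore, FOLLOW(X) = {*, +}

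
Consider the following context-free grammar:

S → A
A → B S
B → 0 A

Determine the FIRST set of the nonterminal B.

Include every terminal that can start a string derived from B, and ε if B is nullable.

We compute FIRST(B) using the standard algorithm.
FIRST(A) = {0}
FIRST(B) = {0}
FIRST(S) = {0}
Therefore, FIRST(B) = {0}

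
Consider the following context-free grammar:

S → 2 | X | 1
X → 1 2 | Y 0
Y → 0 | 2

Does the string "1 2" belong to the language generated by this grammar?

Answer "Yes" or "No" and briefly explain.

Yes - a valid derivation exists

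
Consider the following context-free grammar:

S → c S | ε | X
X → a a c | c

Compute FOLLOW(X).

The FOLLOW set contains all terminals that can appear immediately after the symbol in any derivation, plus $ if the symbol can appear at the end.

We compute FOLLOW(X) using the standard algorithm.
FOLLOW(S) starts with {$}.
FIRST(S) = {a, c, ε}
FIRST(X) = {a, c}
FOLLOW(S) = {$}
FOLLOW(X) = {$}
Therefore, FOLLOW(X) = {$}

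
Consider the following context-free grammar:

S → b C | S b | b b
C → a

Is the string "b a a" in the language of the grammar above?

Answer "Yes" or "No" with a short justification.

No - no valid derivation exists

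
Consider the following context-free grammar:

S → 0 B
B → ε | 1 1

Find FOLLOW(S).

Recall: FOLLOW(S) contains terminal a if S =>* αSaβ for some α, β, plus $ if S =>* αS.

We compute FOLLOW(S) using the standard algorithm.
FOLLOW(S) starts with {$}.
FIRST(B) = {1, ε}
FIRST(S) = {0}
FOLLOW(B) = {$}
FOLLOW(S) = {$}
Therefore, FOLLOW(S) = {$}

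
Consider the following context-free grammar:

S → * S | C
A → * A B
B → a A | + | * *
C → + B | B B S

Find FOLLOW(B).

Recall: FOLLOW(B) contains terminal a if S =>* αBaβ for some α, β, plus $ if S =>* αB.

We compute FOLLOW(B) using the standard algorithm.
FOLLOW(S) starts with {$}.
FIRST(A) = {*}
FIRST(B) = {*, +, a}
FIRST(C) = {*, +, a}
FIRST(S) = {*, +, a}
FOLLOW(A) = {$, *, +, a}
FOLLOW(B) = {$, *, +, a}
FOLLOW(C) = {$}
FOLLOW(S) = {$}
Therefore, FOLLOW(B) = {$, *, +, a}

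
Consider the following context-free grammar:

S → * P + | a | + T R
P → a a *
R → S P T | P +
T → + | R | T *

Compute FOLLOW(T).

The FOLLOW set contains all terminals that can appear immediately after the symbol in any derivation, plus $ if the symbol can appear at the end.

We compute FOLLOW(T) using the standard algorithm.
FOLLOW(S) starts with {$}.
FIRST(P) = {a}
FIRST(R) = {*, +, a}
FIRST(S) = {*, +, a}
FIRST(T) = {*, +, a}
FOLLOW(P) = {*, +, a}
FOLLOW(R) = {$, *, +, a}
FOLLOW(S) = {$, a}
FOLLOW(T) = {$, *, +, a}
Therefore, FOLLOW(T) = {$, *, +, a}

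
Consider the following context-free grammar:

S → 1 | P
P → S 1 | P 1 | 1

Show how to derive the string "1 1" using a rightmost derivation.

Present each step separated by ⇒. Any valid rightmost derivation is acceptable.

S ⇒ P ⇒ S 1 ⇒ 1 1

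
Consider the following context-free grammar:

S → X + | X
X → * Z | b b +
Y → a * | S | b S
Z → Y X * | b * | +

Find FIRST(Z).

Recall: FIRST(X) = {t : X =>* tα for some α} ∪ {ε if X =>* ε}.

We compute FIRST(Z) using the standard algorithm.
FIRST(S) = {*, b}
FIRST(X) = {*, b}
FIRST(Y) = {*, a, b}
FIRST(Z) = {*, +, a, b}
Therefore, FIRST(Z) = {*, +, a, b}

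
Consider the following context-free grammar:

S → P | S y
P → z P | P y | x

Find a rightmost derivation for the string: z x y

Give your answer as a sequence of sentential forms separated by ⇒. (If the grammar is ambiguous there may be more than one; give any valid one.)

S ⇒ P ⇒ z P ⇒ z P y ⇒ z x y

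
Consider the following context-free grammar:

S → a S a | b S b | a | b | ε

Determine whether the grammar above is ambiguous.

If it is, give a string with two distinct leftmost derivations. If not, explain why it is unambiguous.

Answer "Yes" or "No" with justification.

No - the grammar is unambiguous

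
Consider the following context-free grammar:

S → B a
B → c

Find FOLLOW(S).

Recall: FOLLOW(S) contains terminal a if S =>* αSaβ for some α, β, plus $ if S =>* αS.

We compute FOLLOW(S) using the standard algorithm.
FOLLOW(S) starts with {$}.
FIRST(B) = {c}
FIRST(S) = {c}
FOLLOW(B) = {a}
FOLLOW(S) = {$}
Therefore, FOLLOW(S) = {$}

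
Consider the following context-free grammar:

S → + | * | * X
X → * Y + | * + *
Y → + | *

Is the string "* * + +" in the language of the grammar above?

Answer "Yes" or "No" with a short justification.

Yes - a valid derivation exists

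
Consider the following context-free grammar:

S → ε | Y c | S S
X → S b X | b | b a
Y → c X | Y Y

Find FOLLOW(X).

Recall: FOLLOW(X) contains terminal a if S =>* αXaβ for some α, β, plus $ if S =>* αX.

We compute FOLLOW(X) using the standard algorithm.
FOLLOW(S) starts with {$}.
FIRST(S) = {c, ε}
FIRST(X) = {b, c}
FIRST(Y) = {c}
FOLLOW(S) = {$, b, c}
FOLLOW(X) = {c}
FOLLOW(Y) = {c}
Therefore, FOLLOW(X) = {c}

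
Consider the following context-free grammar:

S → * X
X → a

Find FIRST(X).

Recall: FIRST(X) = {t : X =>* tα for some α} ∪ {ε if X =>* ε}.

We compute FIRST(X) using the standard algorithm.
FIRST(S) = {*}
FIRST(X) = {a}
Therefore, FIRST(X) = {a}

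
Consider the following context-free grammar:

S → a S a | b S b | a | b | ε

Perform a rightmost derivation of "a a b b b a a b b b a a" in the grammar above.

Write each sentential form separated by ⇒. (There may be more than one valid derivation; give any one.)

S ⇒ a S a ⇒ a a S a a ⇒ a a b S b a a ⇒ a a b b S b b a a ⇒ a a b b b S b b b a a ⇒ a a b b b a S a b b b a a ⇒ a a b b b a a b b b a a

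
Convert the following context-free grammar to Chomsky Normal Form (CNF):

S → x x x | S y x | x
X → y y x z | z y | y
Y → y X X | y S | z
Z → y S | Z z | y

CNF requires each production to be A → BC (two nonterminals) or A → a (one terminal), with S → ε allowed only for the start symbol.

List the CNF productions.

TX → x; TY → y; S → x; TZ → z; X → y; Y → z; Z → y; S → TX X0; X0 → TX TX; S → S X1; X1 → TY TX; X → TY X2; X2 → TY X3; X3 → TX TZ; X → TZ TY; Y → TY X4; X4 → X X; Y → TY S; Z → TY S; Z → Z TZ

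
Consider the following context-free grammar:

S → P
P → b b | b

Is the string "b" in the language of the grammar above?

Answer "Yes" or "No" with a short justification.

Yes - a valid derivation exists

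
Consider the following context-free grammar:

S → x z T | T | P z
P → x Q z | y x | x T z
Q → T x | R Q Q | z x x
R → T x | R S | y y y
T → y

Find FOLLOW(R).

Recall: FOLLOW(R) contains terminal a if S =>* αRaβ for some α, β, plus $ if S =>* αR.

We compute FOLLOW(R) using the standard algorithm.
FOLLOW(S) starts with {$}.
FIRST(P) = {x, y}
FIRST(Q) = {y, z}
FIRST(R) = {y}
FIRST(S) = {x, y}
FIRST(T) = {y}
FOLLOW(P) = {z}
FOLLOW(Q) = {y, z}
FOLLOW(R) = {x, y, z}
FOLLOW(S) = {$, x, y, z}
FOLLOW(T) = {$, x, y, z}
Therefore, FOLLOW(R) = {x, y, z}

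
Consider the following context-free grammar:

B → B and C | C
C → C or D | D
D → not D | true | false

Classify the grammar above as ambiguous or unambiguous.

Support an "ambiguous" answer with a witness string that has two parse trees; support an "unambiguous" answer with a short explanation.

Unambiguous - every string in the language has a unique parse tree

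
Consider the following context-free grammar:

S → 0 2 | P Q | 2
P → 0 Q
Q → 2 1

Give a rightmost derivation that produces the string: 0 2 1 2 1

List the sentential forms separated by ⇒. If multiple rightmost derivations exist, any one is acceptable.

S ⇒ P Q ⇒ P 2 1 ⇒ 0 Q 2 1 ⇒ 0 2 1 2 1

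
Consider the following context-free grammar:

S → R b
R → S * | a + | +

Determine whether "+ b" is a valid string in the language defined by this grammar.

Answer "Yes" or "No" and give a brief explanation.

Yes - a valid derivation exists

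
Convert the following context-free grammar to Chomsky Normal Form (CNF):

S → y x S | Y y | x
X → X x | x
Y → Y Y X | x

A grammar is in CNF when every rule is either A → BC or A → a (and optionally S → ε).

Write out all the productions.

TY → y; TX → x; S → x; X → x; Y → x; S → TY X0; X0 → TX S; S → Y TY; X → X TX; Y → Y X1; X1 → Y X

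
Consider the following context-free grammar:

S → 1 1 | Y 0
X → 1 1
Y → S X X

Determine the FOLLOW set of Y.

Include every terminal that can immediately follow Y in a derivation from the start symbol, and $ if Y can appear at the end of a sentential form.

We compute FOLLOW(Y) using the standard algorithm.
FOLLOW(S) starts with {$}.
FIRST(S) = {1}
FIRST(X) = {1}
FIRST(Y) = {1}
FOLLOW(S) = {$, 1}
FOLLOW(X) = {0, 1}
FOLLOW(Y) = {0}
Therefore, FOLLOW(Y) = {0}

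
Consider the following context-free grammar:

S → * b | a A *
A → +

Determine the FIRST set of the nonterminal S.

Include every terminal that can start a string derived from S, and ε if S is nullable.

We compute FIRST(S) using the standard algorithm.
FIRST(A) = {+}
FIRST(S) = {*, a}
Therefore, FIRST(S) = {*, a}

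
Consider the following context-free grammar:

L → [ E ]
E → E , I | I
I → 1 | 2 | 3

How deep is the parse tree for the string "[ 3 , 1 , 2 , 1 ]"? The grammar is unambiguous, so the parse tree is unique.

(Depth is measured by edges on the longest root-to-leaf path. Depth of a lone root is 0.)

6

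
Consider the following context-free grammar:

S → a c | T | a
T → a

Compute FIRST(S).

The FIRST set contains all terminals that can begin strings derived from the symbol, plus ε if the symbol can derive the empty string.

We compute FIRST(S) using the standard algorithm.
FIRST(S) = {a}
FIRST(T) = {a}
Therefore, FIRST(S) = {a}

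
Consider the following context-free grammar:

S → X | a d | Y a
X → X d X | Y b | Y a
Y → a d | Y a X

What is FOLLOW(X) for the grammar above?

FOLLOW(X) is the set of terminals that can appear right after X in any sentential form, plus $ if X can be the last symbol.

We compute FOLLOW(X) using the standard algorithm.
FOLLOW(S) starts with {$}.
FIRST(S) = {a}
FIRST(X) = {a}
FIRST(Y) = {a}
FOLLOW(S) = {$}
FOLLOW(X) = {$, a, b, d}
FOLLOW(Y) = {a, b}
Therefore, FOLLOW(X) = {$, a, b, d}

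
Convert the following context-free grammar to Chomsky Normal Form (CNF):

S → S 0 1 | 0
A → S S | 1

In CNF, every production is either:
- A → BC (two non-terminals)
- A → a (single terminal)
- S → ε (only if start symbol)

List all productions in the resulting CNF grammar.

T0 → 0; T1 → 1; S → 0; A → 1; S → S X0; X0 → T0 T1; A → S S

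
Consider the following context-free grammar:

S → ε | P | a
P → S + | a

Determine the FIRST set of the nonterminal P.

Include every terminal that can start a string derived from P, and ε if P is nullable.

We compute FIRST(P) using the standard algorithm.
FIRST(P) = {+, a}
FIRST(S) = {+, a, ε}
Therefore, FIRST(P) = {+, a}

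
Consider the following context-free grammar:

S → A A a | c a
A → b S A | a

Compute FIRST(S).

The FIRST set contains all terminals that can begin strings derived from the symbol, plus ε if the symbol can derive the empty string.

We compute FIRST(S) using the standard algorithm.
FIRST(A) = {a, b}
FIRST(S) = {a, b, c}
Therefore, FIRST(S) = {a, b, c}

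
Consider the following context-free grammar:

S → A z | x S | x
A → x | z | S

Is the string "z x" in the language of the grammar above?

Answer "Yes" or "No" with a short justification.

No - no valid derivation exists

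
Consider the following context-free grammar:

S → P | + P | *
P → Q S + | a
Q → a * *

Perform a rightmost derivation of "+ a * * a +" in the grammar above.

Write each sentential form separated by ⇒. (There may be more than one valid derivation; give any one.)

S ⇒ + P ⇒ + Q S + ⇒ + Q P + ⇒ + Q a + ⇒ + a * * a +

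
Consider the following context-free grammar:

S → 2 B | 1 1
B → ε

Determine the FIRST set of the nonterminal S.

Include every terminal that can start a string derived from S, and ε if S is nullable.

We compute FIRST(S) using the standard algorithm.
FIRST(B) = {ε}
FIRST(S) = {1, 2}
Therefore, FIRST(S) = {1, 2}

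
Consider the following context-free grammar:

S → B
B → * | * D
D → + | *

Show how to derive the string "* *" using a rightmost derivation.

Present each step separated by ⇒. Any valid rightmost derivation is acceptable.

S ⇒ B ⇒ * D ⇒ * *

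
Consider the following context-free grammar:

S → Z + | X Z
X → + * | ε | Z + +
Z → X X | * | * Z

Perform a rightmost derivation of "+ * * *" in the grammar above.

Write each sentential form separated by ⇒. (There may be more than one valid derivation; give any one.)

S ⇒ X Z ⇒ X * Z ⇒ X * * ⇒ + * * *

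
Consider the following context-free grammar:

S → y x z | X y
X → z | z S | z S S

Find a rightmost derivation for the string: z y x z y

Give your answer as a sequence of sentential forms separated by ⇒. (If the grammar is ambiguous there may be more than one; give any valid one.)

S ⇒ X y ⇒ z S y ⇒ z y x z y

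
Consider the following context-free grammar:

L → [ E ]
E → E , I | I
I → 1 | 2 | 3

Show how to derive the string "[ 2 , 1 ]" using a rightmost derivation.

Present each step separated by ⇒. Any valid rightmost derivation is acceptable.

L ⇒ [ E ] ⇒ [ E , I ] ⇒ [ E , 1 ] ⇒ [ I , 1 ] ⇒ [ 2 , 1 ]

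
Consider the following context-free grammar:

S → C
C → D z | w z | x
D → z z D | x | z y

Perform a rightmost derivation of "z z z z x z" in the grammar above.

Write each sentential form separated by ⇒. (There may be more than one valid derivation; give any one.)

S ⇒ C ⇒ D z ⇒ z z D z ⇒ z z z z D z ⇒ z z z z x z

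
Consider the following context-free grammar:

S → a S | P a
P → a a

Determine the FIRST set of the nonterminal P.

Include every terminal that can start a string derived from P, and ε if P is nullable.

We compute FIRST(P) using the standard algorithm.
FIRST(P) = {a}
FIRST(S) = {a}
Therefore, FIRST(P) = {a}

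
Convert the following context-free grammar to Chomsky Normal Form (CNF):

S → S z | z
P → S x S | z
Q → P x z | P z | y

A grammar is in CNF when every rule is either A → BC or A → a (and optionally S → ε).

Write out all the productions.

TZ → z; S → z; TX → x; P → z; Q → y; S → S TZ; P → S X0; X0 → TX S; Q → P X1; X1 → TX TZ; Q → P TZ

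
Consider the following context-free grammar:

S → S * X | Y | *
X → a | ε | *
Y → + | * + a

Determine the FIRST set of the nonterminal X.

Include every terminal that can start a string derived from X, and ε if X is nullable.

We compute FIRST(X) using the standard algorithm.
FIRST(S) = {*, +}
FIRST(X) = {*, a, ε}
FIRST(Y) = {*, +}
Therefore, FIRST(X) = {*, a, ε}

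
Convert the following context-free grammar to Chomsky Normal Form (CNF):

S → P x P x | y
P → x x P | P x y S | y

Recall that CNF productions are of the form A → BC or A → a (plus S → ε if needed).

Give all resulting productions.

TX → x; S → y; TY → y; P → y; S → P X0; X0 → TX X1; X1 → P TX; P → TX X2; X2 → TX P; P → P X3; X3 → TX X4; X4 → TY S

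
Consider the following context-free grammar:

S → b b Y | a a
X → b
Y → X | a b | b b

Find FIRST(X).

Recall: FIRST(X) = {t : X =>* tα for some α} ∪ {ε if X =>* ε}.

We compute FIRST(X) using the standard algorithm.
FIRST(S) = {a, b}
FIRST(X) = {b}
FIRST(Y) = {a, b}
Therefore, FIRST(X) = {b}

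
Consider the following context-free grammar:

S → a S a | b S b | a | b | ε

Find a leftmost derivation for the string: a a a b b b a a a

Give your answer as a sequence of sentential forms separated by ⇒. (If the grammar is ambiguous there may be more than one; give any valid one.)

S ⇒ a S a ⇒ a a S a a ⇒ a a a S a a a ⇒ a a a b S b a a a ⇒ a a a b b b a a a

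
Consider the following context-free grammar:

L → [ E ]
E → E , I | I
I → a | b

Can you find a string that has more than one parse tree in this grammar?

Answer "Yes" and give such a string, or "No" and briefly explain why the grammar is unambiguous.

No - the grammar is unambiguous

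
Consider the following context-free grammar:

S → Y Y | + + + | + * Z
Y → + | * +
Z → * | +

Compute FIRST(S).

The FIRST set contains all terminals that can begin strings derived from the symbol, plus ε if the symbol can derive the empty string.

We compute FIRST(S) using the standard algorithm.
FIRST(S) = {*, +}
FIRST(Y) = {*, +}
FIRST(Z) = {*, +}
Therefore, FIRST(S) = {*, +}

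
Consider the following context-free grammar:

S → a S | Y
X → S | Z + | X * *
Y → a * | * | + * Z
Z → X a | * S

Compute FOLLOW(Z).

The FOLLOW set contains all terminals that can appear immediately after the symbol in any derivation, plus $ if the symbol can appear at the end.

We compute FOLLOW(Z) using the standard algorithm.
FOLLOW(S) starts with {$}.
FIRST(S) = {*, +, a}
FIRST(X) = {*, +, a}
FIRST(Y) = {*, +, a}
FIRST(Z) = {*, +, a}
FOLLOW(S) = {$, *, +, a}
FOLLOW(X) = {*, a}
FOLLOW(Y) = {$, *, +, a}
FOLLOW(Z) = {$, *, +, a}
Therefore, FOLLOW(Z) = {$, *, +, a}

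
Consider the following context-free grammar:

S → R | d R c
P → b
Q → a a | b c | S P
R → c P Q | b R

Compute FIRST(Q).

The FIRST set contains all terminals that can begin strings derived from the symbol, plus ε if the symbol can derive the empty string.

We compute FIRST(Q) using the standard algorithm.
FIRST(P) = {b}
FIRST(Q) = {a, b, c, d}
FIRST(R) = {b, c}
FIRST(S) = {b, c, d}
Therefore, FIRST(Q) = {a, b, c, d}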